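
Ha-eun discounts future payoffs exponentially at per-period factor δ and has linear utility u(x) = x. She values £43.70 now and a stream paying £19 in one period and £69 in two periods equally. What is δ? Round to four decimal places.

The stream is worth 19δ + 69δ² today, so 19δ + 69δ² = 43.70.
So 69δ² + 19δ − 43.70 = 0.
The positive root is δ = [−19 + √(19² + 4·69·43.70)] / (2·69) = (−19 + 111.455)/138 ≈ 0.6700.

δ ≈ 0.6700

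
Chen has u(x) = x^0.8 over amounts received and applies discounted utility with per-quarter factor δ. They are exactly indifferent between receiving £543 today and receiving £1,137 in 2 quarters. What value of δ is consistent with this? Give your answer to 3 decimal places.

Equating discounted utilities: u(543) = δ^2·u(1137) ⇒ δ^2 = u(543)/u(1137).
With u(x) = x^0.8: δ^2 = 543^0.8/1137^0.8 = (543/1137)^0.8 = 0.55365.
So δ = 0.55365^(1/2) ≈ 0.744.

δ ≈ 0.744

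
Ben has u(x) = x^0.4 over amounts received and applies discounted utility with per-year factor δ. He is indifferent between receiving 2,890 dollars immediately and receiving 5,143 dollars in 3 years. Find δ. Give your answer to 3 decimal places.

Indifference means u(2890) = δ^3 · u(5143), so δ^3 = u(2890)/u(5143).
Since u(x) = x^0.4, δ^3 = (2890/5143)^0.4 = 0.56193^0.4 = 0.79410.
Hence δ = (0.79410)^(1/3) = 0.92603.

δ ≈ 0.926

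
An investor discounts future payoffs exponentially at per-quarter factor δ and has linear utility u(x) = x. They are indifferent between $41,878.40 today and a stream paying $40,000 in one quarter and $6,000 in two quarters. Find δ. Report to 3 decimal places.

δ ≈ 0.920

Equating present values: 41878.40 = 40000δ + 6000δ².
So 6000δ² + 40000δ − 41878.40 = 0.
The positive root is δ = [−40000 + √(40000² + 4·6000·41878.40)] / (2·6000) = (−40000 + 51040.000)/12000 ≈ 0.920.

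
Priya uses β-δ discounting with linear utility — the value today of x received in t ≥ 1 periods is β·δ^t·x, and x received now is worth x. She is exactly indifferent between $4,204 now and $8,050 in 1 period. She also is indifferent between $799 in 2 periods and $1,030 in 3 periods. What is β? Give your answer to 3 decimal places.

From the later pair, β·δ^2·799 = β·δ^3·1030; dividing through, δ = 799/1030 = 0.77573.
The first indifference: 4204 = β·δ·8050, so β = 4204/(δ·8050) = 4204/(0.77573·8050) ≈ 0.673.

β ≈ 0.673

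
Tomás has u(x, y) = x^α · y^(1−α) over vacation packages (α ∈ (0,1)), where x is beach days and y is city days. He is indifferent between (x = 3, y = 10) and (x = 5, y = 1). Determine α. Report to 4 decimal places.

α ≈ 0.8184

Set the two utilities equal: 3^α·10^(1−α) = 5^α·1^(1−α).
Rearrange to (3/5)^α = (1/10)^(1−α) and take logs: α·-0.5108256 = (1−α)·-2.3025851.
So α/(1−α) = (-2.3025851)/(-0.5108256) = 4.5075758, and α = 4.5075758/5.5075758 ≈ 0.8184.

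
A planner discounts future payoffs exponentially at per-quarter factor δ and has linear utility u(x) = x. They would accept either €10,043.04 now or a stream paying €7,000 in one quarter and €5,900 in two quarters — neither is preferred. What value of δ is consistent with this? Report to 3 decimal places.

The stream is worth 7000δ + 5900δ² today, so 7000δ + 5900δ² = 10043.04.
Rearranged: 5900δ² + 7000δ − 10043.04 = 0.
By the quadratic formula (taking the positive root), δ = (−7000 + √286015744.00) / 11800 ≈ 0.840.

δ ≈ 0.840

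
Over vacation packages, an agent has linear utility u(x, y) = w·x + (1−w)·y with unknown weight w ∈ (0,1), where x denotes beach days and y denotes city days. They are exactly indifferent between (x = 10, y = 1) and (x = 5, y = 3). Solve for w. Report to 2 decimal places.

u(10,1) = u(5,3) means w·10 + (1−w)·1 = w·5 + (1−w)·3.
w·(10−5) = (1−w)·(3−1), i.e. w·5 = (1−w)·2.
Hence w = 2/(5+2) = 2/7 = 0.29.

w = 0.29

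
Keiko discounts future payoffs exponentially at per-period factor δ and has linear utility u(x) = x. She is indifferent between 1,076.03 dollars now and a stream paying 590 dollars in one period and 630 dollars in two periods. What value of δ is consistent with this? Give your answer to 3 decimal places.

The stream is worth 590δ + 630δ² today, so 590δ + 630δ² = 1076.03.
So 630δ² + 590δ − 1076.03 = 0.
By the quadratic formula (taking the positive root), δ = (−590 + √3059695.60) / 1260 ≈ 0.920.

δ ≈ 0.920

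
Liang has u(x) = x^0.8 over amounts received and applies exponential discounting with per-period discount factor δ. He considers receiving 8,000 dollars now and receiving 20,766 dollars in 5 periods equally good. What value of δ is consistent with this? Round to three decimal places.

δ ≈ 0.858

The payoff in 5 periods is discounted by δ^5, so u(8000) = δ^5·u(20766) and δ^5 = u(8000)/u(20766).
Since u(x) = x^0.8, δ^5 = (8000/20766)^0.8 = 0.38525^0.8 = 0.46622.
Taking the 5th root: δ = 0.46622^(1/5) ≈ 0.858.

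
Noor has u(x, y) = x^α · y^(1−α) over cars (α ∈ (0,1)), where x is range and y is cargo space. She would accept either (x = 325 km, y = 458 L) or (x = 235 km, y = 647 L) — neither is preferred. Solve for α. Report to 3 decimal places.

Indifference: 325^α · 458^(1−α) = 235^α · 647^(1−α).
Rearrange to (325/235)^α = (647/458)^(1−α) and take logs: α·0.324240 = (1−α)·0.345477.
So α/(1−α) = (0.345477)/(0.324240) = 1.065498, and α = 1.065498/2.065498 ≈ 0.516.

α ≈ 0.516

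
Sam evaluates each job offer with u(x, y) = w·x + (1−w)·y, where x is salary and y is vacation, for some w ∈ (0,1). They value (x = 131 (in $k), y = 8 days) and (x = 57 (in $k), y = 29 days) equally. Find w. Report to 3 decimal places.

Indifference: w·131 + (1−w)·8 = w·57 + (1−w)·29.
w·(131−57) = (1−w)·(29−8), i.e. w·74 = (1−w)·21.
Hence w = 21/(74+21) = 21/95 = 0.221.

w = 0.221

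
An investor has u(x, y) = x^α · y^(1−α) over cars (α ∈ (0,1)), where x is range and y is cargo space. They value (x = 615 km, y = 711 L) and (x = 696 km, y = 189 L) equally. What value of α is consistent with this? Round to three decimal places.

α ≈ 0.915

Set the two utilities equal: 615^α·711^(1−α) = 696^α·189^(1−α).
Rearrange to (615/696)^α = (189/711)^(1−α) and take logs: α·-0.123727 = (1−α)·-1.324925.
Thus α·(-1.448652) = -1.324925, so α = -1.324925/-1.448652 ≈ 0.915.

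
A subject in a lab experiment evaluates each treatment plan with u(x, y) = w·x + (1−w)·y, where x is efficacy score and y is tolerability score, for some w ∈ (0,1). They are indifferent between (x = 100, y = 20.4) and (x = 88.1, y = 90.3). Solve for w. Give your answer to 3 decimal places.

w = 0.855

Equating utilities: w·100 + (1−w)·20.4 = w·88.1 + (1−w)·90.3.
Rearranging, 11.9·w − 69.9·(1−w) = 0.
Hence w = 69.9/(11.9+69.9) = 69.9/81.8 = 0.855.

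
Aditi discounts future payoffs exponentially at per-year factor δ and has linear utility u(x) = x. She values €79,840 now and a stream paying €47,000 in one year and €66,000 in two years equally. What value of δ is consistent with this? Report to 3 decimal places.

δ ≈ 0.800

Present value of the stream is 47000·δ + 66000·δ². Indifference gives 47000δ + 66000δ² = 79840.
So 66000δ² + 47000δ − 79840 = 0.
δ = (−47000 + √(47000² + 4·66000·79840)) / (2·66000) = (−47000 + √23286760000.00) / 132000 ≈ 0.800.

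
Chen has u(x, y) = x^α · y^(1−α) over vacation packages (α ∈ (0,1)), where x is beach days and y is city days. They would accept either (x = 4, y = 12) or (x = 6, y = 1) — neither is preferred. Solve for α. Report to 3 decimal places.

α ≈ 0.860

Indifference: 4^α · 12^(1−α) = 6^α · 1^(1−α).
Taking logs: α·ln 4 + (1−α)·ln 12 = α·ln 6 + (1−α)·ln 1, i.e. α·-0.405465 = (1−α)·-2.484907.
So α/(1−α) = (-2.484907)/(-0.405465) = 6.128536, and α = 6.128536/7.128536 ≈ 0.860.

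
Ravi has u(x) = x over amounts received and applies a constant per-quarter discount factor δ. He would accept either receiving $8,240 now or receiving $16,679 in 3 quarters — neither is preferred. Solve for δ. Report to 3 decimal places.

Indifference means u(8240) = δ^3 · u(16679), so δ^3 = u(8240)/u(16679).
With u(x) = x: δ^3 = 8240/16679 = 0.49403.
Hence δ = (0.49403)^(1/3) = 0.79053.

δ ≈ 0.791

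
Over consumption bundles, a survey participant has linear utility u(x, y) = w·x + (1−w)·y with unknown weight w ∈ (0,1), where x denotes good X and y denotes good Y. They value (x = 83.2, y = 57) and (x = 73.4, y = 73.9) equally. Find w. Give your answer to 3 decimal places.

Equating utilities: w·83.2 + (1−w)·57 = w·73.4 + (1−w)·73.9.
Rearranging, 9.8·w − 16.9·(1−w) = 0.
The marginal rate of substitution is 16.9/9.8, so w = 16.9/(9.8+16.9) = 0.633.

w = 0.633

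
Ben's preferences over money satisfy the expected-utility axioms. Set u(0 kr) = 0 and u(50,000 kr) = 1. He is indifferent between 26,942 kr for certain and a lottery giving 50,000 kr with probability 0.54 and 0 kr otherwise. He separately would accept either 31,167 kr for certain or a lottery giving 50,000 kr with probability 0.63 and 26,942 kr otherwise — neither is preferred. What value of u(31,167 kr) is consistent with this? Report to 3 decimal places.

0.830

First, u(26,942 kr) = 0.54·u(50,000 kr) + 0.46·u(0 kr) = 0.54.
Then u(31,167 kr) = 0.63·u(50,000 kr) + 0.37·u(26,942 kr) = 0.63·1.00 + 0.37·0.54 = 0.8298.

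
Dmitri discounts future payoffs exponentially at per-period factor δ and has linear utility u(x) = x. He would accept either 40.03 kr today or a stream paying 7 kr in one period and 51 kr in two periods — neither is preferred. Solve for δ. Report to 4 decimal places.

δ ≈ 0.8200

Present value of the stream is 7·δ + 51·δ². Indifference gives 7δ + 51δ² = 40.03.
So 51δ² + 7δ − 40.03 = 0.
By the quadratic formula (taking the positive root), δ = (−7 + √8215.12) / 102 ≈ 0.8200.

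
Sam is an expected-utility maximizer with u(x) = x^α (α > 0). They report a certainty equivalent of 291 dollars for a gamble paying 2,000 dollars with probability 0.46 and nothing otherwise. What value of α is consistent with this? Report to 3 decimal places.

α ≈ 0.403

Since u(0) = 0, the lottery's EU is 0.46·2000^α.
Setting u(291) equal to that: 291^α = 0.46·2000^α ⇒ (291/2000)^α = 0.46.
α = ln(0.46) / ln(291/2000) = -0.776529/-1.927579 ≈ 0.403.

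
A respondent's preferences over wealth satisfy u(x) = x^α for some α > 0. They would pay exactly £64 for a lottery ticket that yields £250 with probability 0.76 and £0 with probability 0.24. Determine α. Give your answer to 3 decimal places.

EU(lottery) = 0.76·250^α + 0.24·0 = 0.76·250^α.
Equating: 64^α = 0.76·250^α, i.e. 0.2560^α = 0.76.
Take logs: α = ln 0.76 / ln(64/250) ≈ 0.20141.

α ≈ 0.201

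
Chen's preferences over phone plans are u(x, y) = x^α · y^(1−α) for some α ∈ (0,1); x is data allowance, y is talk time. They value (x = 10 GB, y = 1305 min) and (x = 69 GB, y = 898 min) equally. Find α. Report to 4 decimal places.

Set the two utilities equal: 10^α·1305^(1−α) = 69^α·898^(1−α).
(10/69)^α = (898/1305)^(1−α); take logs: α·ln(10/69) = (1−α)·ln(898/1305), i.e. α·-1.9315214 = (1−α)·-0.3737883.
With A = -1.9315214 and B = -0.3737883: α·A = (1−α)·B, so α = B/(A+B) = -0.3737883/-2.3053097 ≈ 0.1621.

α ≈ 0.1621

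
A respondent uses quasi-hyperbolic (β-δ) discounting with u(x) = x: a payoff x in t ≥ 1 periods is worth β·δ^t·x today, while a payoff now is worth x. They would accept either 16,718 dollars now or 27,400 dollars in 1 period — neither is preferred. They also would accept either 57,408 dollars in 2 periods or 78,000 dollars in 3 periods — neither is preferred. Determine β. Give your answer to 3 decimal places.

β ≈ 0.829

Both payoffs in the second observation are in the future, so β drops out: δ^2·57408 = δ^3·78000 ⇒ δ = 57408/78000 = 0.73600.
Now use the now-vs-future pair: 16718 = β·δ·27400 gives β = 16718/(0.73600·27400) ≈ 0.829.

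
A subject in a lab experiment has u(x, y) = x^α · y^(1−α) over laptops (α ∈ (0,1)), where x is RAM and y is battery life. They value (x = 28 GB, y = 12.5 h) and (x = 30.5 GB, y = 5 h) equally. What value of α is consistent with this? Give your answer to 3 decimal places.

The Cobb–Douglas utilities coincide, so 28^α·12.5^(1−α) = 30.5^α·5^(1−α).
Taking logs: α·ln 28 + (1−α)·ln 12.5 = α·ln 30.5 + (1−α)·ln 5, i.e. α·-0.085522 = (1−α)·-0.916291.
With A = -0.085522 and B = -0.916291: α·A = (1−α)·B, so α = B/(A+B) = -0.916291/-1.001813 ≈ 0.915.

α ≈ 0.915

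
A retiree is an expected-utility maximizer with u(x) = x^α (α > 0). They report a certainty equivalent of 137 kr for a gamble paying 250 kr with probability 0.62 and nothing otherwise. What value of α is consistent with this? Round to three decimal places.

α ≈ 0.795

Since u(0) = 0, the lottery's EU is 0.62·250^α.
Indifference: 137^α = 0.62·250^α, so (137/250)^α = 0.62.
Taking logs: α·ln(137/250) = ln(0.62), so α = -0.478036 / -0.601480 ≈ 0.795.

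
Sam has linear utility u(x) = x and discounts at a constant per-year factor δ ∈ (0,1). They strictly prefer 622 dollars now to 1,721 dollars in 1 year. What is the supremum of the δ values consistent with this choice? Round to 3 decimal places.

δ < 0.361

Under u(x) = x this choice says 622 > δ·1721.
Dividing through by 1721 gives δ < 0.36142.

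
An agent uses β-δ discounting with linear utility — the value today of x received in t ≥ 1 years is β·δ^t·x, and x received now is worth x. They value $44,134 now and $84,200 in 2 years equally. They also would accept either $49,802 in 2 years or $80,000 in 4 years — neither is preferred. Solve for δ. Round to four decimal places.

From the later pair, β·δ^2·49802 = β·δ^4·80000; dividing through, δ^2 = 49802/80000 = 0.62252, so δ = 0.78900.

δ ≈ 0.7890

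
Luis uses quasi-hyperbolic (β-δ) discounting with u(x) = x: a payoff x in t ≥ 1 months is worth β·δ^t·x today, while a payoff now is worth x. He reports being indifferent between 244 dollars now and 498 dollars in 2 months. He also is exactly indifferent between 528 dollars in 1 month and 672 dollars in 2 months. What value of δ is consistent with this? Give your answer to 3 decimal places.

From the later pair, β·δ^1·528 = β·δ^2·672; dividing through, δ = 528/672 = 0.78571.

δ ≈ 0.786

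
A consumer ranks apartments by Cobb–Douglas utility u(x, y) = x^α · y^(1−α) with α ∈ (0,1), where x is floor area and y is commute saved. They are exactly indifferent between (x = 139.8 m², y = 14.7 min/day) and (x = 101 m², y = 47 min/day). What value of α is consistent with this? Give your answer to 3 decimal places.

α ≈ 0.781

Indifference: 139.8^α · 14.7^(1−α) = 101^α · 47^(1−α).
(139.8/101)^α = (47/14.7)^(1−α); take logs: α·ln(139.8/101) = (1−α)·ln(47/14.7), i.e. α·0.325092 = (1−α)·1.162300.
Thus α·(1.487392) = 1.162300, so α = 1.162300/1.487392 ≈ 0.781.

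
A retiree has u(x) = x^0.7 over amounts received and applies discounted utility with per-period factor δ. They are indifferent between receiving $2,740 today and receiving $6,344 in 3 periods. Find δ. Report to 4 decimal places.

Indifference means u(2740) = δ^3 · u(6344), so δ^3 = u(2740)/u(6344).
With u(x) = x^0.7: δ^3 = 2740^0.7/6344^0.7 = (2740/6344)^0.7 = 0.55561.
So δ = 0.55561^(1/3) ≈ 0.8221.

δ ≈ 0.8221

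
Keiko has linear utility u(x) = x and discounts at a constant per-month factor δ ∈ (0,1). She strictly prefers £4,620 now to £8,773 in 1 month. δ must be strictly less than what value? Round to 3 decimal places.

Under u(x) = x this choice says 4620 > δ·8773.
So δ < 4620/8773 = 0.52662.

δ < 0.527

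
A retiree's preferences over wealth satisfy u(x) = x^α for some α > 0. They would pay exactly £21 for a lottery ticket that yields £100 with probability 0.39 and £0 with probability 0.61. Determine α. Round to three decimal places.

α ≈ 0.603

The lottery's expected utility is 0.39·u(100) + 0.61·u(0) = 0.39·100^α (since u(0) = 0 for α > 0).
Equating: 21^α = 0.39·100^α, i.e. 0.2100^α = 0.39.
α = ln(0.39) / ln(21/100) = -0.941609/-1.560648 ≈ 0.603.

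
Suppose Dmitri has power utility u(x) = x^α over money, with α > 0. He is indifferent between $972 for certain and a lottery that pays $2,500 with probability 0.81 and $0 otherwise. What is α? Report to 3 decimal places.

α ≈ 0.223

EU(lottery) = 0.81·2500^α + 0.19·0 = 0.81·2500^α.
Setting u(972) equal to that: 972^α = 0.81·2500^α ⇒ (972/2500)^α = 0.81.
Taking logs: α·ln(972/2500) = ln(0.81), so α = -0.210721 / -0.944690 ≈ 0.223.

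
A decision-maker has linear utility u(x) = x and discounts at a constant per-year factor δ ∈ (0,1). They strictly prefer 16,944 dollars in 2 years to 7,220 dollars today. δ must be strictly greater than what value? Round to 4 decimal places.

δ > 0.6528

Under u(x) = x this choice says 7220 < δ^2·16944.
Hence δ^2 > 7220/16944 = 0.42611, and x ↦ x^(1/2) is increasing on (0,∞).
δ > (7220/16944)^(1/2) ≈ 0.6528.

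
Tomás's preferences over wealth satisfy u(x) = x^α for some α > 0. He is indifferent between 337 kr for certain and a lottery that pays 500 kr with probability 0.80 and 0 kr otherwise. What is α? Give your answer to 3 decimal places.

α ≈ 0.566

EU(lottery) = 0.80·500^α + 0.20·0 = 0.80·500^α.
Equating: 337^α = 0.80·500^α, i.e. 0.6740^α = 0.80.
Take logs: α = ln 0.80 / ln(337/500) ≈ 0.56560.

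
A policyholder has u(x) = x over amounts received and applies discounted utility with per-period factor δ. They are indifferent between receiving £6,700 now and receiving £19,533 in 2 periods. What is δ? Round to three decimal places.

Equating discounted utilities: u(6700) = δ^2·u(19533) ⇒ δ^2 = u(6700)/u(19533).
With u(x) = x: δ^2 = 6700/19533 = 0.34301.
So δ = 0.34301^(1/2) ≈ 0.586.

δ ≈ 0.586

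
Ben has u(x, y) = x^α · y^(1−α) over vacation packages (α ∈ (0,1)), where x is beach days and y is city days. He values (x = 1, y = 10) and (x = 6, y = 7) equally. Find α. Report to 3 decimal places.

Indifference: 1^α · 10^(1−α) = 6^α · 7^(1−α).
Taking logs: α·ln 1 + (1−α)·ln 10 = α·ln 6 + (1−α)·ln 7, i.e. α·-1.791759 = (1−α)·-0.356675.
So α/(1−α) = (-0.356675)/(-1.791759) = 0.199064, and α = 0.199064/1.199064 ≈ 0.166.

α ≈ 0.166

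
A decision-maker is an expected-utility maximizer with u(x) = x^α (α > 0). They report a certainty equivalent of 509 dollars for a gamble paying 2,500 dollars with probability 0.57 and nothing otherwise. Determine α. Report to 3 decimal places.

α ≈ 0.353

The lottery's expected utility is 0.57·u(2500) + 0.43·u(0) = 0.57·2500^α (since u(0) = 0 for α > 0).
Equating: 509^α = 0.57·2500^α, i.e. 0.2036^α = 0.57.
α = ln(0.57) / ln(509/2500) = -0.562119/-1.591598 ≈ 0.353.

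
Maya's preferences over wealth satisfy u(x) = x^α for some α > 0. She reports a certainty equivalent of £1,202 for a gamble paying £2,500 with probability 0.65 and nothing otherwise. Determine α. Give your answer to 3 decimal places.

EU(lottery) = 0.65·2500^α + 0.35·0 = 0.65·2500^α.
Indifference: 1202^α = 0.65·2500^α, so (1202/2500)^α = 0.65.
Take logs: α = ln 0.65 / ln(1202/2500) ≈ 0.58826.

α ≈ 0.588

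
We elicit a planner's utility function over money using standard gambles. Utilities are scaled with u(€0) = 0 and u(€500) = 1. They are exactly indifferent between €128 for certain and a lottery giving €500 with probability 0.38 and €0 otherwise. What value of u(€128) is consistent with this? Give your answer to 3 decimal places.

0.380

By the standard-gamble method, u(€128) is just the indifference probability on the best outcome: 0.38.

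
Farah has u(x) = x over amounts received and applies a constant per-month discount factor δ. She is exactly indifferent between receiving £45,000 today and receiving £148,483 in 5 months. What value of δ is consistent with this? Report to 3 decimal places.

δ ≈ 0.788

The payoff in 5 months is discounted by δ^5, so u(45000) = δ^5·u(148483) and δ^5 = u(45000)/u(148483).
With u(x) = x: δ^5 = 45000/148483 = 0.30306.
Taking the 5th root: δ = 0.30306^(1/5) ≈ 0.788.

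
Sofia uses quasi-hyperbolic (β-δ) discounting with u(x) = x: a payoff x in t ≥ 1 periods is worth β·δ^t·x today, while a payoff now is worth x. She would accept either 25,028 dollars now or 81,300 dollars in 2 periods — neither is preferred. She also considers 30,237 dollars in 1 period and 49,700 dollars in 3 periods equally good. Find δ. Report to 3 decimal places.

δ ≈ 0.780

Both payoffs in the second observation are in the future, so β drops out: δ^1·30237 = δ^3·49700 ⇒ δ^2 = 30237/49700 = 0.60839, so δ = 0.77999.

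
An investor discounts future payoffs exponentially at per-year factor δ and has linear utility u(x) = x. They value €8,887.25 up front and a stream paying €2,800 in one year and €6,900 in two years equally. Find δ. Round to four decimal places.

δ ≈ 0.9500

The stream is worth 2800δ + 6900δ² today, so 2800δ + 6900δ² = 8887.25.
Rearranged: 6900δ² + 2800δ − 8887.25 = 0.
The positive root is δ = [−2800 + √(2800² + 4·6900·8887.25)] / (2·6900) = (−2800 + 15910.000)/13800 ≈ 0.9500.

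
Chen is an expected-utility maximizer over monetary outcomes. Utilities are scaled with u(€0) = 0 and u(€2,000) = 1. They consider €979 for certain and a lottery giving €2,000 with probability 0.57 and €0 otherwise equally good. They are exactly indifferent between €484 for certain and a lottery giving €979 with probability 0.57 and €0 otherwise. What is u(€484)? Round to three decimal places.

First, u(€979) = 0.57·u(€2,000) + 0.43·u(€0) = 0.57.
Chaining: u(€484) = 0.57·0.57 + 0.43·0.00 = 0.3249.

0.325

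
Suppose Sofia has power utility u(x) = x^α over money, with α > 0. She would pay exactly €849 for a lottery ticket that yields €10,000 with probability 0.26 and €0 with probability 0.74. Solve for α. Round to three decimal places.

α ≈ 0.546

The lottery's expected utility is 0.26·u(10000) + 0.74·u(0) = 0.26·10000^α (since u(0) = 0 for α > 0).
Equating: 849^α = 0.26·10000^α, i.e. 0.0849^α = 0.26.
Take logs: α = ln 0.26 / ln(849/10000) ≈ 0.54620.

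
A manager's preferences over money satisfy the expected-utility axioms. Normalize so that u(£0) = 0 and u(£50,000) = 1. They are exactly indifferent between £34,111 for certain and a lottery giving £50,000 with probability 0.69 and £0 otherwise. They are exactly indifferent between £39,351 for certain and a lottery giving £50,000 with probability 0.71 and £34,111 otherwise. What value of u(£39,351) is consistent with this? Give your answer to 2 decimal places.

The first gamble pins u(£34,111): it must equal 0.69·1 + 0.31·0 = 0.69.
Then u(£39,351) = 0.71·u(£50,000) + 0.29·u(£34,111) = 0.71·1.00 + 0.29·0.69 = 0.9101.

0.91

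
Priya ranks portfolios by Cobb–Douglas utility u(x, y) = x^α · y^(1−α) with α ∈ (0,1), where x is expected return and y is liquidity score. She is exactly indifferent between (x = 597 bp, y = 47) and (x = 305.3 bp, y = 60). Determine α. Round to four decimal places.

The Cobb–Douglas utilities coincide, so 597^α·47^(1−α) = 305.3^α·60^(1−α).
Rearrange to (597/305.3)^α = (60/47)^(1−α) and take logs: α·0.6706222 = (1−α)·0.2441970.
Thus α·(0.9148192) = 0.2441970, so α = 0.2441970/0.9148192 ≈ 0.2669.

α ≈ 0.2669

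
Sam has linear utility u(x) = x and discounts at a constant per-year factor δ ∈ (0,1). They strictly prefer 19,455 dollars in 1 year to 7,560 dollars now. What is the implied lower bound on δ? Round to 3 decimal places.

δ > 0.389

Under u(x) = x this choice says 7560 < δ·19455.
So δ > 7560/19455 = 0.38859.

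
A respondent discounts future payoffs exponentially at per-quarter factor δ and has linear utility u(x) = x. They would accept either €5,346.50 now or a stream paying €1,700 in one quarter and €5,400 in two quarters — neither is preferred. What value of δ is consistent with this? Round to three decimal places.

The stream is worth 1700δ + 5400δ² today, so 1700δ + 5400δ² = 5346.50.
Rearranged: 5400δ² + 1700δ − 5346.50 = 0.
By the quadratic formula (taking the positive root), δ = (−1700 + √118374400.00) / 10800 ≈ 0.850.

δ ≈ 0.850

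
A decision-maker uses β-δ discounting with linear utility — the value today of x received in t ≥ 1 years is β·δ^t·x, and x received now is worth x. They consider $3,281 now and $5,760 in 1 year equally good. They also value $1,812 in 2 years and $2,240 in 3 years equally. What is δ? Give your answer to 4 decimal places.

The second indifference involves only future payoffs, so β cancels: β·δ^2·1812 = β·δ^3·2240, giving δ = 1812/2240 = 0.80893.

δ ≈ 0.8089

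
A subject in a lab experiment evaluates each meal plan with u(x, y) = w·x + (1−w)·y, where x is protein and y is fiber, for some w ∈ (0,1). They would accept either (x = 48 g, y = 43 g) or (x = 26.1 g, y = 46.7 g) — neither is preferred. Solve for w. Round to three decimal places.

w = 0.145

Indifference: w·48 + (1−w)·43 = w·26.1 + (1−w)·46.7.
Collecting terms: w·21.9 = (1−w)·3.7.
So w/(1−w) = 3.7/21.9 = 0.1689, giving w = 3.7/(21.9+3.7) = 0.145.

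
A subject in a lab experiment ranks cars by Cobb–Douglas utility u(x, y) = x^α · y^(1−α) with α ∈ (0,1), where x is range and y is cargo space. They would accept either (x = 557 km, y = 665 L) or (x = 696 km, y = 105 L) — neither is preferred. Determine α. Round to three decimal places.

The Cobb–Douglas utilities coincide, so 557^α·665^(1−α) = 696^α·105^(1−α).
(557/696)^α = (105/665)^(1−α); take logs: α·ln(557/696) = (1−α)·ln(105/665), i.e. α·-0.222784 = (1−α)·-1.845827.
So α/(1−α) = (-1.845827)/(-0.222784) = 8.285276, and α = 8.285276/9.285276 ≈ 0.892.

α ≈ 0.892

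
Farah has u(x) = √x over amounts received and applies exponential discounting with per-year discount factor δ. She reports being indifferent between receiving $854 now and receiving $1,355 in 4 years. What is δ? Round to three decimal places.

δ ≈ 0.944

The payoff in 4 years is discounted by δ^4, so u(854) = δ^4·u(1355) and δ^4 = u(854)/u(1355).
Since u(x) = √x, δ^4 = √(854/1355) = 0.79389.
So δ = 0.79389^(1/4) ≈ 0.944.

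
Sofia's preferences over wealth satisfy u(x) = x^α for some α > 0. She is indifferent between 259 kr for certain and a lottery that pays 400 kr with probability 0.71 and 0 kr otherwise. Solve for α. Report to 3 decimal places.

α ≈ 0.788

EU(lottery) = 0.71·400^α + 0.29·0 = 0.71·400^α.
Setting u(259) equal to that: 259^α = 0.71·400^α ⇒ (259/400)^α = 0.71.
Take logs: α = ln 0.71 / ln(259/400) ≈ 0.78799.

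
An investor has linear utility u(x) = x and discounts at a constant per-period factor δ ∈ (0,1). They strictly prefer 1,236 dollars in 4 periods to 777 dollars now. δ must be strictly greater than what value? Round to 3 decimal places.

Comparing present values: 777 < δ^4·1236.
So δ^4 > 777/1236 = 0.62864; taking the 4th root of both positive sides preserves the inequality.
δ > (777/1236)^(1/4) ≈ 0.890.

δ > 0.890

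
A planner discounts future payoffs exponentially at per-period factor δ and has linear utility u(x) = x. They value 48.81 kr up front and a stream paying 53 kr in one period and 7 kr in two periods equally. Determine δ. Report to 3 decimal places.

δ ≈ 0.830

Present value of the stream is 53·δ + 7·δ². Indifference gives 53δ + 7δ² = 48.81.
Rearranged: 7δ² + 53δ − 48.81 = 0.
The positive root is δ = [−53 + √(53² + 4·7·48.81)] / (2·7) = (−53 + 64.620)/14 ≈ 0.830.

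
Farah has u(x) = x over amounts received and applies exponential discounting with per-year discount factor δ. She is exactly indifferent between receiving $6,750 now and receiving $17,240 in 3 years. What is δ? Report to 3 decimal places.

δ ≈ 0.732

The payoff in 3 years is discounted by δ^3, so u(6750) = δ^3·u(17240) and δ^3 = u(6750)/u(17240).
With u(x) = x: δ^3 = 6750/17240 = 0.39153.
So δ = 0.39153^(1/3) ≈ 0.732.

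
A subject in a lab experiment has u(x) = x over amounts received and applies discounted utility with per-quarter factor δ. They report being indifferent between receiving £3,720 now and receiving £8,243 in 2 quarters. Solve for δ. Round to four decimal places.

δ ≈ 0.6718

Indifference means u(3720) = δ^2 · u(8243), so δ^2 = u(3720)/u(8243).
With u(x) = x: δ^2 = 3720/8243 = 0.45129.
So δ = 0.45129^(1/2) ≈ 0.6718.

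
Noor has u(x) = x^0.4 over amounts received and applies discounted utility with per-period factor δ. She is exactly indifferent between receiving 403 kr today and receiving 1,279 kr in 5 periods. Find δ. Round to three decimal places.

The payoff in 5 periods is discounted by δ^5, so u(403) = δ^5·u(1279) and δ^5 = u(403)/u(1279).
Since u(x) = x^0.4, δ^5 = (403/1279)^0.4 = 0.31509^0.4 = 0.63005.
So δ = 0.63005^(1/5) ≈ 0.912.

δ ≈ 0.912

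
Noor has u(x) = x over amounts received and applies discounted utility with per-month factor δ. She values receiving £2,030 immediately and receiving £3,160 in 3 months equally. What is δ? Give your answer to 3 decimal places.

δ ≈ 0.863

Equating discounted utilities: u(2030) = δ^3·u(3160) ⇒ δ^3 = u(2030)/u(3160).
With u(x) = x: δ^3 = 2030/3160 = 0.64241.
Hence δ = (0.64241)^(1/3) = 0.86285.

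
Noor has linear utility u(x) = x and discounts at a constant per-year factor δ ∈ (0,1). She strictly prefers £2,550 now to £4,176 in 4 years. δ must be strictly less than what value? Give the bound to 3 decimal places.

Comparing present values: 2550 > δ^4·4176.
Hence δ^4 < 2550/4176 = 0.61063, and x ↦ x^(1/4) is increasing on (0,∞).
δ < (2550/4176)^(1/4) ≈ 0.884.

δ < 0.884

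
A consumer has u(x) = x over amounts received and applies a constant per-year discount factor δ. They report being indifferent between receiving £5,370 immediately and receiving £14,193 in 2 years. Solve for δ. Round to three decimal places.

The payoff in 2 years is discounted by δ^2, so u(5370) = δ^2·u(14193) and δ^2 = u(5370)/u(14193).
With u(x) = x: δ^2 = 5370/14193 = 0.37836.
Taking the square root: δ = 0.37836^(1/2) ≈ 0.615.

δ ≈ 0.615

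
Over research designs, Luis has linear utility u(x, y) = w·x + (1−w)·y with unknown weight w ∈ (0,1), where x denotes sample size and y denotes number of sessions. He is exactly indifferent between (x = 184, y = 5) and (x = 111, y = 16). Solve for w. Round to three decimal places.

Indifference: w·184 + (1−w)·5 = w·111 + (1−w)·16.
Collecting terms: w·73 = (1−w)·11.
Hence w = 11/(73+11) = 11/84 = 0.131.

w = 0.131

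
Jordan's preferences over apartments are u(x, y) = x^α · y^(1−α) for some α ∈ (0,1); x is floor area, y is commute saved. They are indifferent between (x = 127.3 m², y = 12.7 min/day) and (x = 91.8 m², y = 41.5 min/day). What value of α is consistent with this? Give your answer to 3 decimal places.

α ≈ 0.784

Indifference: 127.3^α · 12.7^(1−α) = 91.8^α · 41.5^(1−α).
(127.3/91.8)^α = (41.5/12.7)^(1−α); take logs: α·ln(127.3/91.8) = (1−α)·ln(41.5/12.7), i.e. α·0.326934 = (1−α)·1.184091.
With A = 0.326934 and B = 1.184091: α·A = (1−α)·B, so α = B/(A+B) = 1.184091/1.511025 ≈ 0.784.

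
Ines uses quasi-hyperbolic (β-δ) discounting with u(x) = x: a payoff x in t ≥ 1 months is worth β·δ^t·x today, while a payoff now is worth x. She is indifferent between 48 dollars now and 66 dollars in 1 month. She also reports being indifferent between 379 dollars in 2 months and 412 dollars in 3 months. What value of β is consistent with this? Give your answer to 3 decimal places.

β ≈ 0.791

From the later pair, β·δ^2·379 = β·δ^3·412; dividing through, δ = 379/412 = 0.91990.
Substituting δ into 48 = β·δ·66: β = 48/(60.714) ≈ 0.791.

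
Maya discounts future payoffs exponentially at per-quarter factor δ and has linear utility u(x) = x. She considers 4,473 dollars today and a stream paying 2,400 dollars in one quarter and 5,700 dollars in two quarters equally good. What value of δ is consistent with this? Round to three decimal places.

δ ≈ 0.700

Equating present values: 4473 = 2400δ + 5700δ².
Rearranged: 5700δ² + 2400δ − 4473 = 0.
The positive root is δ = [−2400 + √(2400² + 4·5700·4473)] / (2·5700) = (−2400 + 10380.000)/11400 ≈ 0.700.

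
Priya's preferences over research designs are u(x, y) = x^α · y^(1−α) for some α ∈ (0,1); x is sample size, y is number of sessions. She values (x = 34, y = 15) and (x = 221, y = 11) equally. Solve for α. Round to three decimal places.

Indifference: 34^α · 15^(1−α) = 221^α · 11^(1−α).
Rearrange to (34/221)^α = (11/15)^(1−α) and take logs: α·-1.871802 = (1−α)·-0.310155.
Thus α·(-2.181957) = -0.310155, so α = -0.310155/-2.181957 ≈ 0.142.

α ≈ 0.142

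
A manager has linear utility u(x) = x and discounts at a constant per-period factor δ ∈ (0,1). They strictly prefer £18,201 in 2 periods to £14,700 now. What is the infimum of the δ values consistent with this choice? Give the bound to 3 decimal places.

The preference means 14700 < δ^2·18201.
So δ^2 > 14700/18201 = 0.80765; taking the square root of both positive sides preserves the inequality.
δ > (14700/18201)^(1/2) ≈ 0.899.

δ > 0.899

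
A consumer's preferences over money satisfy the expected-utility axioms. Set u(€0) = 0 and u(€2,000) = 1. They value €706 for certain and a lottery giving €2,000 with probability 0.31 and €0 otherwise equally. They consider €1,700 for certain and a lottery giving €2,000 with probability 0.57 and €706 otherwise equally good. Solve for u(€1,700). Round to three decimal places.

The first gamble pins u(€706): it must equal 0.31·1 + 0.69·0 = 0.31.
Then u(€1,700) = 0.57·u(€2,000) + 0.43·u(€706) = 0.57·1.00 + 0.43·0.31 = 0.7033.

0.703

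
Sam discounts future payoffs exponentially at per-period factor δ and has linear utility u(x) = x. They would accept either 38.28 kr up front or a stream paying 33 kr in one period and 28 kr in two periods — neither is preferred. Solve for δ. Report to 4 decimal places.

The stream is worth 33δ + 28δ² today, so 33δ + 28δ² = 38.28.
So 28δ² + 33δ − 38.28 = 0.
δ = (−33 + √(33² + 4·28·38.28)) / (2·28) = (−33 + √5376.36) / 56 ≈ 0.7201.

δ ≈ 0.7201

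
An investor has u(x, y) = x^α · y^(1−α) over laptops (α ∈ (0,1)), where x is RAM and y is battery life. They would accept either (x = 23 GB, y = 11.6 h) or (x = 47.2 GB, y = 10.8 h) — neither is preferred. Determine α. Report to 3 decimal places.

α ≈ 0.090

Indifference: 23^α · 11.6^(1−α) = 47.2^α · 10.8^(1−α).
(23/47.2)^α = (10.8/11.6)^(1−α); take logs: α·ln(23/47.2) = (1−α)·ln(10.8/11.6), i.e. α·-0.718900 = (1−α)·-0.071459.
So α/(1−α) = (-0.071459)/(-0.718900) = 0.099400, and α = 0.099400/1.099400 ≈ 0.090.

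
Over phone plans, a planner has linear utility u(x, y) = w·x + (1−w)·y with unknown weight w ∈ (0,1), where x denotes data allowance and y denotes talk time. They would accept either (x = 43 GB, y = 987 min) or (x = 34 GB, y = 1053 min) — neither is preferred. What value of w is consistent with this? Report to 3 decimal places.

Indifference: w·43 + (1−w)·987 = w·34 + (1−w)·1053.
w·(43−34) = (1−w)·(1053−987), i.e. w·9 = (1−w)·66.
The marginal rate of substitution is 66/9, so w = 66/(9+66) = 0.880.

w = 0.880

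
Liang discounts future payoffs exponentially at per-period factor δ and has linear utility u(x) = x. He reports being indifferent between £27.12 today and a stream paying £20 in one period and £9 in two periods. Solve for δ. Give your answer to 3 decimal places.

δ ≈ 0.950

Equating present values: 27.12 = 20δ + 9δ².
So 9δ² + 20δ − 27.12 = 0.
δ = (−20 + √(20² + 4·9·27.12)) / (2·9) = (−20 + √1376.32) / 18 ≈ 0.950.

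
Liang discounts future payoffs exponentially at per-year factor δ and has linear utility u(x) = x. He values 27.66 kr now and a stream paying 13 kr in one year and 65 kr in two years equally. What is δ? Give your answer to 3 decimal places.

Present value of the stream is 13·δ + 65·δ². Indifference gives 13δ + 65δ² = 27.66.
Rearranged: 65δ² + 13δ − 27.66 = 0.
The positive root is δ = [−13 + √(13² + 4·65·27.66)] / (2·65) = (−13 + 85.794)/130 ≈ 0.560.

δ ≈ 0.560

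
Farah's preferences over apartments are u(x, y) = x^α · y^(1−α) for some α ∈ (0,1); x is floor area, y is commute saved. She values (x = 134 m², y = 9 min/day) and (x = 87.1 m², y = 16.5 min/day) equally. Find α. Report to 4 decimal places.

α ≈ 0.5846

The Cobb–Douglas utilities coincide, so 134^α·9^(1−α) = 87.1^α·16.5^(1−α).
(134/87.1)^α = (16.5/9)^(1−α); take logs: α·ln(134/87.1) = (1−α)·ln(16.5/9), i.e. α·0.4307829 = (1−α)·0.6061358.
Thus α·(1.0369187) = 0.6061358, so α = 0.6061358/1.0369187 ≈ 0.5846.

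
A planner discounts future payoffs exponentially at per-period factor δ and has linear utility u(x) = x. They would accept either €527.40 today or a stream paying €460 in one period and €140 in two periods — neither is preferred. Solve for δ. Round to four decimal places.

δ ≈ 0.9000

Equating present values: 527.40 = 460δ + 140δ².
Rearranged: 140δ² + 460δ − 527.40 = 0.
The positive root is δ = [−460 + √(460² + 4·140·527.40)] / (2·140) = (−460 + 712.000)/280 ≈ 0.9000.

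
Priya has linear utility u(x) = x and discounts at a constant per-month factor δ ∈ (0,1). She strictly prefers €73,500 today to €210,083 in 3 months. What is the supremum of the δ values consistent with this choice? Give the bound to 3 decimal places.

δ < 0.705

The preference means 73500 > δ^3·210083.
Dividing by 210083: δ^3 < 0.34986. Both sides are positive, so the cube root keeps the direction.
δ < 0.34986^(1/3) = 0.705.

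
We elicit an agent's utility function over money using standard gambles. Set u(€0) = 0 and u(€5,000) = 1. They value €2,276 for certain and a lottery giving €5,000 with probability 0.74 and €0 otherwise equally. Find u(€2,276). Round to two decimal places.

0.74

By the standard-gamble method, u(€2,276) is just the indifference probability on the best outcome: 0.74.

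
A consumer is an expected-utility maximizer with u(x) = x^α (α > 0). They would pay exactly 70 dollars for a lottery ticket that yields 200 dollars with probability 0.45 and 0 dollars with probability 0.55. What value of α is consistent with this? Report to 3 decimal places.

Since u(0) = 0, the lottery's EU is 0.45·200^α.
Setting u(70) equal to that: 70^α = 0.45·200^α ⇒ (70/200)^α = 0.45.
Taking logs: α·ln(70/200) = ln(0.45), so α = -0.798508 / -1.049822 ≈ 0.761.

α ≈ 0.761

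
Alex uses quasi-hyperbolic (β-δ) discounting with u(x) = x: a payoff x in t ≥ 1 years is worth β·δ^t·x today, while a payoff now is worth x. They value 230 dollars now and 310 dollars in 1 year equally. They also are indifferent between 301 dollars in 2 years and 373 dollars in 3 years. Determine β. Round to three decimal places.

Both payoffs in the second observation are in the future, so β drops out: δ^2·301 = δ^3·373 ⇒ δ = 301/373 = 0.80697.
Substituting δ into 230 = β·δ·310: β = 230/(250.161) ≈ 0.919.

β ≈ 0.919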